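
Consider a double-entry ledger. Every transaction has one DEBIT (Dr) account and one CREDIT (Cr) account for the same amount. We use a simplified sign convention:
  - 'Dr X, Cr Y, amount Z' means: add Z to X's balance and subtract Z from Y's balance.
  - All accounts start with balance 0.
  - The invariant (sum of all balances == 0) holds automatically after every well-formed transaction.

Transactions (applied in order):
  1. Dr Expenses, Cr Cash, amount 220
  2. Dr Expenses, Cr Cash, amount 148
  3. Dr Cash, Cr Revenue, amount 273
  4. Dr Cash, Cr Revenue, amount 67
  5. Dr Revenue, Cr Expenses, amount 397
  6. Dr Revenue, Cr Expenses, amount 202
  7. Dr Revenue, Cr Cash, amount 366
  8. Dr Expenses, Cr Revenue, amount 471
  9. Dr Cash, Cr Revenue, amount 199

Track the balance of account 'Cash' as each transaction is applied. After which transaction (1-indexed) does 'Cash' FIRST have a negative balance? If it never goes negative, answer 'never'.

After txn 1: Cash=-220

Answer: 1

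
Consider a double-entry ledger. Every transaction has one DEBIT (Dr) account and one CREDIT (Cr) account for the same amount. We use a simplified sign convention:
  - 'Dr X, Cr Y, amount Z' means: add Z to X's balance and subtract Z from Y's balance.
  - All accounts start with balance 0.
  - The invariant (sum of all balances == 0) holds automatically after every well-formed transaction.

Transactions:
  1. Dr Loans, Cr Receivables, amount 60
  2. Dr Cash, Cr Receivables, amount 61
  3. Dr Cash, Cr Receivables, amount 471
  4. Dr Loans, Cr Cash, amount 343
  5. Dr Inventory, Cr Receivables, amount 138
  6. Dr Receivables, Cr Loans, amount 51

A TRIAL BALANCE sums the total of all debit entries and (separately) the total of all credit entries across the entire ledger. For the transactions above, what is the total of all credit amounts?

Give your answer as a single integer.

Txn 1: credit+=60
Txn 2: credit+=61
Txn 3: credit+=471
Txn 4: credit+=343
Txn 5: credit+=138
Txn 6: credit+=51
Total credits = 1124

Answer: 1124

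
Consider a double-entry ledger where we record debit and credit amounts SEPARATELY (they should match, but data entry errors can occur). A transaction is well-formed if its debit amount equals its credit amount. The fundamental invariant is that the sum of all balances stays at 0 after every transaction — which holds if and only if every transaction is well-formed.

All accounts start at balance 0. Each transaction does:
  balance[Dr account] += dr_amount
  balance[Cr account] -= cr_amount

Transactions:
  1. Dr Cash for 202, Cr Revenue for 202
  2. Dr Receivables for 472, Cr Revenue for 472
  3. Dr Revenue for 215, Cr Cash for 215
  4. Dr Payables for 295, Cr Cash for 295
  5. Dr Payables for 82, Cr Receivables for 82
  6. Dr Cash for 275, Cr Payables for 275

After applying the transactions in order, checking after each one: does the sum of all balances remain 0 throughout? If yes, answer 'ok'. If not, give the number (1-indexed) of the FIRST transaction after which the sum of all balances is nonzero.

Answer: ok

Derivation:
After txn 1: dr=202 cr=202 sum_balances=0
After txn 2: dr=472 cr=472 sum_balances=0
After txn 3: dr=215 cr=215 sum_balances=0
After txn 4: dr=295 cr=295 sum_balances=0
After txn 5: dr=82 cr=82 sum_balances=0
After txn 6: dr=275 cr=275 sum_balances=0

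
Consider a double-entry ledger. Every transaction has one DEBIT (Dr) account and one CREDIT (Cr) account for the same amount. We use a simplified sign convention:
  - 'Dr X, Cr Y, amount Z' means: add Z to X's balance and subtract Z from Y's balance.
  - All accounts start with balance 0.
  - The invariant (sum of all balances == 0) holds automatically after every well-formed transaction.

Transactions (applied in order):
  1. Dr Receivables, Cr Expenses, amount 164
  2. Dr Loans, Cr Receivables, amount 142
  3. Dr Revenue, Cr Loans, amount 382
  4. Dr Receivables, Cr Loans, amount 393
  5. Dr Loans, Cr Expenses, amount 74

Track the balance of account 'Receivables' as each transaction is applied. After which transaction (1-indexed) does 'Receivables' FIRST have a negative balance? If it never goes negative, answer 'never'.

After txn 1: Receivables=164
After txn 2: Receivables=22
After txn 3: Receivables=22
After txn 4: Receivables=415
After txn 5: Receivables=415

Answer: never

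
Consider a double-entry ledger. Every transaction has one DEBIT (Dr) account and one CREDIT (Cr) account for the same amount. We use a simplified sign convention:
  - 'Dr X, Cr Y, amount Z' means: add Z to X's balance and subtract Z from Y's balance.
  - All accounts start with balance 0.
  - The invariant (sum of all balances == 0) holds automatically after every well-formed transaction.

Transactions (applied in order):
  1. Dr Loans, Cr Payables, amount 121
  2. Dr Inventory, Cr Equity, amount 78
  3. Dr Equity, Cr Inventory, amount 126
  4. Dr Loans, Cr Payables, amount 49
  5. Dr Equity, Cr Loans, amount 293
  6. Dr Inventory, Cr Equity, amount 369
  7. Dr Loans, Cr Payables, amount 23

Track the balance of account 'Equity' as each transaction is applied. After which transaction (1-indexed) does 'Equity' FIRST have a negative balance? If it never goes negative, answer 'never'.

After txn 1: Equity=0
After txn 2: Equity=-78

Answer: 2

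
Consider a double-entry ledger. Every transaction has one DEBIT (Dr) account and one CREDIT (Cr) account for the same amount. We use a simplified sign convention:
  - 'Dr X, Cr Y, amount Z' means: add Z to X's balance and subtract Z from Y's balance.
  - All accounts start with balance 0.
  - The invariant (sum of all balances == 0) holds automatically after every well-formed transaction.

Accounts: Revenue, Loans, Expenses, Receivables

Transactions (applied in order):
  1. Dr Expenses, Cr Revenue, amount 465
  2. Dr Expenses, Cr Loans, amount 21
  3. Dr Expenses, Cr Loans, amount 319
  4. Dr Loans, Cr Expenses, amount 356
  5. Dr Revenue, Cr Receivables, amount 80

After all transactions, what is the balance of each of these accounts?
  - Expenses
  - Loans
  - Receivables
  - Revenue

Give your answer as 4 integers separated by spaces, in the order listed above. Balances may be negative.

Answer: 449 16 -80 -385

Derivation:
After txn 1 (Dr Expenses, Cr Revenue, amount 465): Expenses=465 Revenue=-465
After txn 2 (Dr Expenses, Cr Loans, amount 21): Expenses=486 Loans=-21 Revenue=-465
After txn 3 (Dr Expenses, Cr Loans, amount 319): Expenses=805 Loans=-340 Revenue=-465
After txn 4 (Dr Loans, Cr Expenses, amount 356): Expenses=449 Loans=16 Revenue=-465
After txn 5 (Dr Revenue, Cr Receivables, amount 80): Expenses=449 Loans=16 Receivables=-80 Revenue=-385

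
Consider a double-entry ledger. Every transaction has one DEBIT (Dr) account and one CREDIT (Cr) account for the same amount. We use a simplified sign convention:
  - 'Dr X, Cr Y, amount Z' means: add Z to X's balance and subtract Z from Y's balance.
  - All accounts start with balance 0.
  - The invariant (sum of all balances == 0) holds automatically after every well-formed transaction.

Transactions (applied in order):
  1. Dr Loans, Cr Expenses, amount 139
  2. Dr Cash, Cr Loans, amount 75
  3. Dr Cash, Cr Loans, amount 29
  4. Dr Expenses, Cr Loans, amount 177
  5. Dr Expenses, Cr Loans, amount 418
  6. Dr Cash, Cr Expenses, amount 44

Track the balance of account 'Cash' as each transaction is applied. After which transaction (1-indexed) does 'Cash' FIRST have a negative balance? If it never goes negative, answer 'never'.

After txn 1: Cash=0
After txn 2: Cash=75
After txn 3: Cash=104
After txn 4: Cash=104
After txn 5: Cash=104
After txn 6: Cash=148

Answer: never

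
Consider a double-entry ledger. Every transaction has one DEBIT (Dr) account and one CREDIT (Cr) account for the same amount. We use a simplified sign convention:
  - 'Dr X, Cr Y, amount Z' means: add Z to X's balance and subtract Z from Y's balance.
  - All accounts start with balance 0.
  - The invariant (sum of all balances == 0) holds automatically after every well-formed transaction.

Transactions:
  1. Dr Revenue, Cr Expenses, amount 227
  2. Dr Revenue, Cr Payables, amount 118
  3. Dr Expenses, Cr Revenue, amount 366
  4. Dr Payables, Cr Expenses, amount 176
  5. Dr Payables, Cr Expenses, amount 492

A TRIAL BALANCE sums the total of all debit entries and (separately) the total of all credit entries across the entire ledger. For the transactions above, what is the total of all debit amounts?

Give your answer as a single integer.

Answer: 1379

Derivation:
Txn 1: debit+=227
Txn 2: debit+=118
Txn 3: debit+=366
Txn 4: debit+=176
Txn 5: debit+=492
Total debits = 1379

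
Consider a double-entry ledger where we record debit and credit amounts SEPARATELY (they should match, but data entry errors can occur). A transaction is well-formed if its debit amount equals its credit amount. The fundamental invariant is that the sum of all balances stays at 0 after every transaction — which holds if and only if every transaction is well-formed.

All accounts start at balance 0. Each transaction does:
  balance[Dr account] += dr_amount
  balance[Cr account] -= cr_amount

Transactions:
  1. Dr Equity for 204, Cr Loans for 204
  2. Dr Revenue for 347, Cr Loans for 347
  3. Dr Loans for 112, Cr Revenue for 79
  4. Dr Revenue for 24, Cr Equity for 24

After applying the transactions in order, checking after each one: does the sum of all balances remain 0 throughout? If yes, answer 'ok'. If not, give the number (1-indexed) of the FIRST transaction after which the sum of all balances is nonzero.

After txn 1: dr=204 cr=204 sum_balances=0
After txn 2: dr=347 cr=347 sum_balances=0
After txn 3: dr=112 cr=79 sum_balances=33
After txn 4: dr=24 cr=24 sum_balances=33

Answer: 3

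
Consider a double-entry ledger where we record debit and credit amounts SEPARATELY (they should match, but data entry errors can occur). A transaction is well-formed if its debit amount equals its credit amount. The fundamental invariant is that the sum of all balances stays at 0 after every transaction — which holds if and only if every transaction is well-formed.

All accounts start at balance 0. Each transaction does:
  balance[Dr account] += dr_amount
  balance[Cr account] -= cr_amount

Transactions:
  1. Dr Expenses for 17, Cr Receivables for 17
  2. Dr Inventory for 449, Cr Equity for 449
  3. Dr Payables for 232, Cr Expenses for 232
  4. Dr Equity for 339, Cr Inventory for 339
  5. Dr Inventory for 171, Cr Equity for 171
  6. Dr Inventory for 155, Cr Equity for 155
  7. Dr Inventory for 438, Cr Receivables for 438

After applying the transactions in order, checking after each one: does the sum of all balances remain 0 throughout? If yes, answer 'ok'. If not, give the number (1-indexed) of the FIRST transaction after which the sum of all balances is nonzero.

Answer: ok

Derivation:
After txn 1: dr=17 cr=17 sum_balances=0
After txn 2: dr=449 cr=449 sum_balances=0
After txn 3: dr=232 cr=232 sum_balances=0
After txn 4: dr=339 cr=339 sum_balances=0
After txn 5: dr=171 cr=171 sum_balances=0
After txn 6: dr=155 cr=155 sum_balances=0
After txn 7: dr=438 cr=438 sum_balances=0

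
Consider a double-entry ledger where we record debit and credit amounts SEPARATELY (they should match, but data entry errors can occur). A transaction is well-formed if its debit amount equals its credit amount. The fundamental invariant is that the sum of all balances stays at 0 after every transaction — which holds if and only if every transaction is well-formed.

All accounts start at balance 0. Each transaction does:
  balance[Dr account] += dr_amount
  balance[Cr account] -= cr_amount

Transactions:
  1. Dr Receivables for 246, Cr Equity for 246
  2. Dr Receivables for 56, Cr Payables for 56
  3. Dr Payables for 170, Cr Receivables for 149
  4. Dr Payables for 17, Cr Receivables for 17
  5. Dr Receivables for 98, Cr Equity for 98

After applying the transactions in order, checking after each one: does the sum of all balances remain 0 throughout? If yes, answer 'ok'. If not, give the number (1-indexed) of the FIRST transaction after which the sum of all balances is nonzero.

Answer: 3

Derivation:
After txn 1: dr=246 cr=246 sum_balances=0
After txn 2: dr=56 cr=56 sum_balances=0
After txn 3: dr=170 cr=149 sum_balances=21
After txn 4: dr=17 cr=17 sum_balances=21
After txn 5: dr=98 cr=98 sum_balances=21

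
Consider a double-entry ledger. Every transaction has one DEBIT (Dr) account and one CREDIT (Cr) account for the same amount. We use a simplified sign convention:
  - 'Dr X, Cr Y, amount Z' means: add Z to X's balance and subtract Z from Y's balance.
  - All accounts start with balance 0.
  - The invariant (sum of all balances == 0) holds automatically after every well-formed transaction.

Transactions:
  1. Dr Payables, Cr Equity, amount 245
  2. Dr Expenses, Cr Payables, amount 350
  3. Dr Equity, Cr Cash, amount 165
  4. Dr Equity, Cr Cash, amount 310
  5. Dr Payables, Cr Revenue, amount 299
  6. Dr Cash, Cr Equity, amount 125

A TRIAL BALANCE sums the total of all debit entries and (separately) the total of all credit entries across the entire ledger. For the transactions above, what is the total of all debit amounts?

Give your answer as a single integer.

Txn 1: debit+=245
Txn 2: debit+=350
Txn 3: debit+=165
Txn 4: debit+=310
Txn 5: debit+=299
Txn 6: debit+=125
Total debits = 1494

Answer: 1494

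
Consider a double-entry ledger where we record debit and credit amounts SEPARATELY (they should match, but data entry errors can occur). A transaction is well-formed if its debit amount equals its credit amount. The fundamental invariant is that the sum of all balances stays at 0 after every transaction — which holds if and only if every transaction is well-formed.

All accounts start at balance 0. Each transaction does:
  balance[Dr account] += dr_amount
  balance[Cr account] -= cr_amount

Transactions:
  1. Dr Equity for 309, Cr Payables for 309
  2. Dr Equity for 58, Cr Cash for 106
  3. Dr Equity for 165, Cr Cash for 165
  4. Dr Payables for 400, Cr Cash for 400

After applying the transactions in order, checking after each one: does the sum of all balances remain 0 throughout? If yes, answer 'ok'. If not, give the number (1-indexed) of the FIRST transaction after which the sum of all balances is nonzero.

After txn 1: dr=309 cr=309 sum_balances=0
After txn 2: dr=58 cr=106 sum_balances=-48
After txn 3: dr=165 cr=165 sum_balances=-48
After txn 4: dr=400 cr=400 sum_balances=-48

Answer: 2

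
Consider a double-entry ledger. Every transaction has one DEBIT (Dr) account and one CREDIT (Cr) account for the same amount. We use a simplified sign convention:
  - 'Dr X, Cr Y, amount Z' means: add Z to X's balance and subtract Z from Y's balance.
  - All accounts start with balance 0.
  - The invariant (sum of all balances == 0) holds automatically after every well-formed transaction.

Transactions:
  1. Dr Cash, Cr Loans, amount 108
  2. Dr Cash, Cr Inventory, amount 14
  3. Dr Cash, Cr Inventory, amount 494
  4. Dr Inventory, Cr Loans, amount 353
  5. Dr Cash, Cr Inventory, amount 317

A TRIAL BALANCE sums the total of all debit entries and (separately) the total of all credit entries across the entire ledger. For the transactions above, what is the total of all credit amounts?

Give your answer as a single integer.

Txn 1: credit+=108
Txn 2: credit+=14
Txn 3: credit+=494
Txn 4: credit+=353
Txn 5: credit+=317
Total credits = 1286

Answer: 1286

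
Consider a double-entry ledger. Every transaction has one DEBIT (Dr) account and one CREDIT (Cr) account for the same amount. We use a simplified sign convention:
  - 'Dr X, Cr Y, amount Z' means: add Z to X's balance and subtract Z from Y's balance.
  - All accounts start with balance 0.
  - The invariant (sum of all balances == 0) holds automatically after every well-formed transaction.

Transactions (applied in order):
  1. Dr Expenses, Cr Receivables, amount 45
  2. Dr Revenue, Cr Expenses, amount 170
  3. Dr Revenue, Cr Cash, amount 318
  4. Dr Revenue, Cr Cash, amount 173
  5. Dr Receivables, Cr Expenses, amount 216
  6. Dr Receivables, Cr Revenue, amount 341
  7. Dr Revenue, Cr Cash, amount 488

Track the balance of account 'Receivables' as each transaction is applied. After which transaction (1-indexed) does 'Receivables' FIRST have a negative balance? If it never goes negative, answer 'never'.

Answer: 1

Derivation:
After txn 1: Receivables=-45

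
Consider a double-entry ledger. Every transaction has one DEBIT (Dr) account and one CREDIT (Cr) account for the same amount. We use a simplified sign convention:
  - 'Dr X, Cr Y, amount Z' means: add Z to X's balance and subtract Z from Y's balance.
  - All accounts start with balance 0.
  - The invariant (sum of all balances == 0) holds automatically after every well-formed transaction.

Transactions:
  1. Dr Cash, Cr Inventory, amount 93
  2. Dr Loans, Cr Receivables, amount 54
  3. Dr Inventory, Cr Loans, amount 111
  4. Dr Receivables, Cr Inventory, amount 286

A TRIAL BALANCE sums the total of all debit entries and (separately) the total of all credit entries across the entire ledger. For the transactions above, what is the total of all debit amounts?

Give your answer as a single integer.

Txn 1: debit+=93
Txn 2: debit+=54
Txn 3: debit+=111
Txn 4: debit+=286
Total debits = 544

Answer: 544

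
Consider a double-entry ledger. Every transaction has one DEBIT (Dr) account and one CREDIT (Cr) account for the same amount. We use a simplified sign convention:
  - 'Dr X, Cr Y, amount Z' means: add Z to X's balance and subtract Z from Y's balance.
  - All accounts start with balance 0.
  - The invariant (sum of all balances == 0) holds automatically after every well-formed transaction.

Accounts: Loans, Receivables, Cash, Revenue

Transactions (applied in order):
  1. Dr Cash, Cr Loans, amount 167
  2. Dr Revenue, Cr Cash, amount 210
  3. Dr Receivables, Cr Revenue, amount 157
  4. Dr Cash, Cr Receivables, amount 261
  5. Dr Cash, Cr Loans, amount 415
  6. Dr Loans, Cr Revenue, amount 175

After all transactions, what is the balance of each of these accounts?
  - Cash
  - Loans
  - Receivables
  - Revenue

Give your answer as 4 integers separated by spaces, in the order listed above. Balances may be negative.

Answer: 633 -407 -104 -122

Derivation:
After txn 1 (Dr Cash, Cr Loans, amount 167): Cash=167 Loans=-167
After txn 2 (Dr Revenue, Cr Cash, amount 210): Cash=-43 Loans=-167 Revenue=210
After txn 3 (Dr Receivables, Cr Revenue, amount 157): Cash=-43 Loans=-167 Receivables=157 Revenue=53
After txn 4 (Dr Cash, Cr Receivables, amount 261): Cash=218 Loans=-167 Receivables=-104 Revenue=53
After txn 5 (Dr Cash, Cr Loans, amount 415): Cash=633 Loans=-582 Receivables=-104 Revenue=53
After txn 6 (Dr Loans, Cr Revenue, amount 175): Cash=633 Loans=-407 Receivables=-104 Revenue=-122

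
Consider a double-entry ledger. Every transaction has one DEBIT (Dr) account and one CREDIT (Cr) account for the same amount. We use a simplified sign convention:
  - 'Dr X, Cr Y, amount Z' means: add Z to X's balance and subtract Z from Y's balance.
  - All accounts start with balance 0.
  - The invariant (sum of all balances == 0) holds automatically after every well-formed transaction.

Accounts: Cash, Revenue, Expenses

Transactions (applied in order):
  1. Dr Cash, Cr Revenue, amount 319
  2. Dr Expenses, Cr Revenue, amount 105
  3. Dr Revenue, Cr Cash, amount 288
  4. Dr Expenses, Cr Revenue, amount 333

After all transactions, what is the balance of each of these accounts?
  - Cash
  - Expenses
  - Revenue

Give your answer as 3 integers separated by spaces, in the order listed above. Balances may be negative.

After txn 1 (Dr Cash, Cr Revenue, amount 319): Cash=319 Revenue=-319
After txn 2 (Dr Expenses, Cr Revenue, amount 105): Cash=319 Expenses=105 Revenue=-424
After txn 3 (Dr Revenue, Cr Cash, amount 288): Cash=31 Expenses=105 Revenue=-136
After txn 4 (Dr Expenses, Cr Revenue, amount 333): Cash=31 Expenses=438 Revenue=-469

Answer: 31 438 -469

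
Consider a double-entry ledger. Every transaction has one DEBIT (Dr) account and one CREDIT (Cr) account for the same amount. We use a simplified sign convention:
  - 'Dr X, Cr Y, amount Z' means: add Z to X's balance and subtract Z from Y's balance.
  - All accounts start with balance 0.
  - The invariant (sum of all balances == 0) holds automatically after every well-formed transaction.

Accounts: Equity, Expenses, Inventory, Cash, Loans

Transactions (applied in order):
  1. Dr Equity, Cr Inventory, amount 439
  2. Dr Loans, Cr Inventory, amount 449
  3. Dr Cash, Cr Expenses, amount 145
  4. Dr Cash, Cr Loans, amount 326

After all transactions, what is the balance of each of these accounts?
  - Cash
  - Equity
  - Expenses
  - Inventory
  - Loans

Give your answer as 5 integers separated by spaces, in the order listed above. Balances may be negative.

Answer: 471 439 -145 -888 123

Derivation:
After txn 1 (Dr Equity, Cr Inventory, amount 439): Equity=439 Inventory=-439
After txn 2 (Dr Loans, Cr Inventory, amount 449): Equity=439 Inventory=-888 Loans=449
After txn 3 (Dr Cash, Cr Expenses, amount 145): Cash=145 Equity=439 Expenses=-145 Inventory=-888 Loans=449
After txn 4 (Dr Cash, Cr Loans, amount 326): Cash=471 Equity=439 Expenses=-145 Inventory=-888 Loans=123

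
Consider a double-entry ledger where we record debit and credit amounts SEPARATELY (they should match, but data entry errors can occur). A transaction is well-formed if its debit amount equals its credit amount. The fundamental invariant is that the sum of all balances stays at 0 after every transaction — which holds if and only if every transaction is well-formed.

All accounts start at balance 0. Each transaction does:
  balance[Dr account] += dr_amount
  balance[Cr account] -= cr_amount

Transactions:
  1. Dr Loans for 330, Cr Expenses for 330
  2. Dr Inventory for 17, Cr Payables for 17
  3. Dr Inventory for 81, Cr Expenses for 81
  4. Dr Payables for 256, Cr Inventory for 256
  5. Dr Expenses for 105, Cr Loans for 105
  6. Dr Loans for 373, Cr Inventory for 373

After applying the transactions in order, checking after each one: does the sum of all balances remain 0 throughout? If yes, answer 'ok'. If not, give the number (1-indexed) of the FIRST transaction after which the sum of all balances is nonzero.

After txn 1: dr=330 cr=330 sum_balances=0
After txn 2: dr=17 cr=17 sum_balances=0
After txn 3: dr=81 cr=81 sum_balances=0
After txn 4: dr=256 cr=256 sum_balances=0
After txn 5: dr=105 cr=105 sum_balances=0
After txn 6: dr=373 cr=373 sum_balances=0

Answer: ok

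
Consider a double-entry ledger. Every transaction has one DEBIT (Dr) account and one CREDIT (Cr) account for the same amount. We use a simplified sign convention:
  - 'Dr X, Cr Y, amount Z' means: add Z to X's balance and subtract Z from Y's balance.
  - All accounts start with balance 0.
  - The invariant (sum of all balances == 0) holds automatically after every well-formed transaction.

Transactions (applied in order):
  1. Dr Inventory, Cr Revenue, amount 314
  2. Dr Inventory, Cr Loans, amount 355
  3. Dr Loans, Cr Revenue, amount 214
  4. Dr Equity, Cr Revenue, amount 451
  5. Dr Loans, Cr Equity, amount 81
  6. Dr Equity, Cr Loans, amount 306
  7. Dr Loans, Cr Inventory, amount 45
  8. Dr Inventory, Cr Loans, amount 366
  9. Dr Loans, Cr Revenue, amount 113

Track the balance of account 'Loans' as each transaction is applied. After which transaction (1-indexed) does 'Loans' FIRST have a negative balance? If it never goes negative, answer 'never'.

Answer: 2

Derivation:
After txn 1: Loans=0
After txn 2: Loans=-355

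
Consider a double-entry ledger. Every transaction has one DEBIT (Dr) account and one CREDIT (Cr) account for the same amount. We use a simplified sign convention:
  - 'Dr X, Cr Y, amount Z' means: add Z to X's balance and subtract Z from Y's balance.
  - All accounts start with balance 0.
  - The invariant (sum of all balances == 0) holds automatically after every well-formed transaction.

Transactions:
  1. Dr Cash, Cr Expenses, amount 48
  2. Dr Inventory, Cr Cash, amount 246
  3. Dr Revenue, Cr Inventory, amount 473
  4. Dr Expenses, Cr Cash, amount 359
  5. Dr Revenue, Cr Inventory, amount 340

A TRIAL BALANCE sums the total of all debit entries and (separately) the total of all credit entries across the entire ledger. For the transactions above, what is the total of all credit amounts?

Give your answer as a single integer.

Answer: 1466

Derivation:
Txn 1: credit+=48
Txn 2: credit+=246
Txn 3: credit+=473
Txn 4: credit+=359
Txn 5: credit+=340
Total credits = 1466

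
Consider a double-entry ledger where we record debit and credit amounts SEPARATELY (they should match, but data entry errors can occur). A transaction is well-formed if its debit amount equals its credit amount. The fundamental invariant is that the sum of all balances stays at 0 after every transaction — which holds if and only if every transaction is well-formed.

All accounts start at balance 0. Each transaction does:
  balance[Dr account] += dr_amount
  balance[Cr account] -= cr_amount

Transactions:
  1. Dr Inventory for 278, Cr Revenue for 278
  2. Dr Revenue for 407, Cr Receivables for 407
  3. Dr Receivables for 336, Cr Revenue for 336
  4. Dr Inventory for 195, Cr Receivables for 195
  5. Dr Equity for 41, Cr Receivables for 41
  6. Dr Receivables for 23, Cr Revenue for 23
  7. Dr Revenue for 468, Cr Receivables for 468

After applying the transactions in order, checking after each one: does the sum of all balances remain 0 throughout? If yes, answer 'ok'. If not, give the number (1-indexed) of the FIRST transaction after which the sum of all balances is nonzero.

After txn 1: dr=278 cr=278 sum_balances=0
After txn 2: dr=407 cr=407 sum_balances=0
After txn 3: dr=336 cr=336 sum_balances=0
After txn 4: dr=195 cr=195 sum_balances=0
After txn 5: dr=41 cr=41 sum_balances=0
After txn 6: dr=23 cr=23 sum_balances=0
After txn 7: dr=468 cr=468 sum_balances=0

Answer: ok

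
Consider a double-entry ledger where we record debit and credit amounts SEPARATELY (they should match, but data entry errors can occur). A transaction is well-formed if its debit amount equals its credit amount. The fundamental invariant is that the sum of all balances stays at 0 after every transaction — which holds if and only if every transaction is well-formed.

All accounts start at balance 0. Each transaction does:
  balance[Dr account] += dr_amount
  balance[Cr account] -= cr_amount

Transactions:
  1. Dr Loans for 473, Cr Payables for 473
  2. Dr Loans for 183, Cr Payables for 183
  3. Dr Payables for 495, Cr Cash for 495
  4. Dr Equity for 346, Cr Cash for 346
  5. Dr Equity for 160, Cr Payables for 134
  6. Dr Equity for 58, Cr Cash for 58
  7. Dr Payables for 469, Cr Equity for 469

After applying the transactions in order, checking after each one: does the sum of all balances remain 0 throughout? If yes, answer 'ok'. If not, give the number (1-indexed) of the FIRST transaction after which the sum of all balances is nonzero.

Answer: 5

Derivation:
After txn 1: dr=473 cr=473 sum_balances=0
After txn 2: dr=183 cr=183 sum_balances=0
After txn 3: dr=495 cr=495 sum_balances=0
After txn 4: dr=346 cr=346 sum_balances=0
After txn 5: dr=160 cr=134 sum_balances=26
After txn 6: dr=58 cr=58 sum_balances=26
After txn 7: dr=469 cr=469 sum_balances=26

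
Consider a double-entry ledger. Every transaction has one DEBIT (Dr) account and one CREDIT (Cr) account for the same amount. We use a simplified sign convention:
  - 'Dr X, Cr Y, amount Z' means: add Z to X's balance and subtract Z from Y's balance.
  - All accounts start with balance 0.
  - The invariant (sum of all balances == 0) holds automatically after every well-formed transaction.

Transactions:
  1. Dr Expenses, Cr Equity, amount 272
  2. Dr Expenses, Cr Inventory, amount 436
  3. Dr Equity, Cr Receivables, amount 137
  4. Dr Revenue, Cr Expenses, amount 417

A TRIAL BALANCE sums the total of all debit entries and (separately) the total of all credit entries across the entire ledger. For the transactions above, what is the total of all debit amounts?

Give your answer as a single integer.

Txn 1: debit+=272
Txn 2: debit+=436
Txn 3: debit+=137
Txn 4: debit+=417
Total debits = 1262

Answer: 1262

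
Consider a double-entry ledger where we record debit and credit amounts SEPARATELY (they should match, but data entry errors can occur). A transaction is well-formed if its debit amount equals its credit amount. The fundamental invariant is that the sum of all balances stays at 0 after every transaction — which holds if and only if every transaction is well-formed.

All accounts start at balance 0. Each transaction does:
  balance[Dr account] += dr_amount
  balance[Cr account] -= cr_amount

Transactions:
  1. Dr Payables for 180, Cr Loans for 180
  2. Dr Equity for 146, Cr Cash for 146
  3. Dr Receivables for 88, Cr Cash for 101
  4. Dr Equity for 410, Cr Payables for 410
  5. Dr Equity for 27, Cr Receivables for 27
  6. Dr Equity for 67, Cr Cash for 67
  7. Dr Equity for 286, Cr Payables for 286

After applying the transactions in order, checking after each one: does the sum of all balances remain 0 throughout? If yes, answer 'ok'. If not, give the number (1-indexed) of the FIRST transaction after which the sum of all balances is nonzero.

Answer: 3

Derivation:
After txn 1: dr=180 cr=180 sum_balances=0
After txn 2: dr=146 cr=146 sum_balances=0
After txn 3: dr=88 cr=101 sum_balances=-13
After txn 4: dr=410 cr=410 sum_balances=-13
After txn 5: dr=27 cr=27 sum_balances=-13
After txn 6: dr=67 cr=67 sum_balances=-13
After txn 7: dr=286 cr=286 sum_balances=-13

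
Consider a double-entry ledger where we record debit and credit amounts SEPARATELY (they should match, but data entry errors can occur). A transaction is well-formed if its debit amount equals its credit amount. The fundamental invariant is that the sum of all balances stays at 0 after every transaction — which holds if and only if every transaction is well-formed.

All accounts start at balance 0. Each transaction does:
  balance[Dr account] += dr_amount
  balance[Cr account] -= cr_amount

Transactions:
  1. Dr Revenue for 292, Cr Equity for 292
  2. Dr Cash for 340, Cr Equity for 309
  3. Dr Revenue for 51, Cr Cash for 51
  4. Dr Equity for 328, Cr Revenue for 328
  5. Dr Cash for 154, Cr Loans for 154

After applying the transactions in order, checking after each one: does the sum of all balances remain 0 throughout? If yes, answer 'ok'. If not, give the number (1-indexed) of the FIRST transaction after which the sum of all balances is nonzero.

Answer: 2

Derivation:
After txn 1: dr=292 cr=292 sum_balances=0
After txn 2: dr=340 cr=309 sum_balances=31
After txn 3: dr=51 cr=51 sum_balances=31
After txn 4: dr=328 cr=328 sum_balances=31
After txn 5: dr=154 cr=154 sum_balances=31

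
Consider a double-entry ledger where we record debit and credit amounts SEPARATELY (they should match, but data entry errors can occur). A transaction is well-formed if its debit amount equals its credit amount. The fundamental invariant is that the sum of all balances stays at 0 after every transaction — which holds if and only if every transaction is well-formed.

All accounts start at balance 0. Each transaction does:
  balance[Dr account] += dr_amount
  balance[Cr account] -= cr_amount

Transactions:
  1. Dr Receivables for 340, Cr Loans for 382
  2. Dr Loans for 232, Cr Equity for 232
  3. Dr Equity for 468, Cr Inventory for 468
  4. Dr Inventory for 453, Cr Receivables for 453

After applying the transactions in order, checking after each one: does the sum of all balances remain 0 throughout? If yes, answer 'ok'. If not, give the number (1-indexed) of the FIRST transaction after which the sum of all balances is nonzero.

Answer: 1

Derivation:
After txn 1: dr=340 cr=382 sum_balances=-42
After txn 2: dr=232 cr=232 sum_balances=-42
After txn 3: dr=468 cr=468 sum_balances=-42
After txn 4: dr=453 cr=453 sum_balances=-42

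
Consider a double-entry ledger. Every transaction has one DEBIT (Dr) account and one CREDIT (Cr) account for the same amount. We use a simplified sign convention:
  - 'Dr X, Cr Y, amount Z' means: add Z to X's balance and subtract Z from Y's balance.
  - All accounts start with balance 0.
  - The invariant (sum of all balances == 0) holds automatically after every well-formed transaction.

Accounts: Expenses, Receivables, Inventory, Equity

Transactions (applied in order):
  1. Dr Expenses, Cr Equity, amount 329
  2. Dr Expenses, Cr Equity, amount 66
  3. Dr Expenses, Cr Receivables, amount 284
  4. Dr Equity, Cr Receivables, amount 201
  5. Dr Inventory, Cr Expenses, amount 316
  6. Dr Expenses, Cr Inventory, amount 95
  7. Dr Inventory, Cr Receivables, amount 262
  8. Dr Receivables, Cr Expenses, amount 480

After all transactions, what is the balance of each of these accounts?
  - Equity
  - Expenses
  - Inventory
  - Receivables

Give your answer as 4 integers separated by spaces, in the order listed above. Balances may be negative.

Answer: -194 -22 483 -267

Derivation:
After txn 1 (Dr Expenses, Cr Equity, amount 329): Equity=-329 Expenses=329
After txn 2 (Dr Expenses, Cr Equity, amount 66): Equity=-395 Expenses=395
After txn 3 (Dr Expenses, Cr Receivables, amount 284): Equity=-395 Expenses=679 Receivables=-284
After txn 4 (Dr Equity, Cr Receivables, amount 201): Equity=-194 Expenses=679 Receivables=-485
After txn 5 (Dr Inventory, Cr Expenses, amount 316): Equity=-194 Expenses=363 Inventory=316 Receivables=-485
After txn 6 (Dr Expenses, Cr Inventory, amount 95): Equity=-194 Expenses=458 Inventory=221 Receivables=-485
After txn 7 (Dr Inventory, Cr Receivables, amount 262): Equity=-194 Expenses=458 Inventory=483 Receivables=-747
After txn 8 (Dr Receivables, Cr Expenses, amount 480): Equity=-194 Expenses=-22 Inventory=483 Receivables=-267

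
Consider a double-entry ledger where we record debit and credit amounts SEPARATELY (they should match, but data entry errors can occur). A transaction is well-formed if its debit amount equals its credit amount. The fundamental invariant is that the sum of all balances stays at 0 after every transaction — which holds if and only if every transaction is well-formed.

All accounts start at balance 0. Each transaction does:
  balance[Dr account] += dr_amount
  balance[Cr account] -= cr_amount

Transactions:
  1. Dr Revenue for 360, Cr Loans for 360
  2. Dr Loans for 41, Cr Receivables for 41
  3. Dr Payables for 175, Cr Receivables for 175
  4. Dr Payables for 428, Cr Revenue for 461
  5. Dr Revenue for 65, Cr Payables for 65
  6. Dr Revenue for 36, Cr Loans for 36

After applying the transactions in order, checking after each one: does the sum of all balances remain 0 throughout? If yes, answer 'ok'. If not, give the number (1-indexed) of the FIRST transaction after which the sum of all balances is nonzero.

After txn 1: dr=360 cr=360 sum_balances=0
After txn 2: dr=41 cr=41 sum_balances=0
After txn 3: dr=175 cr=175 sum_balances=0
After txn 4: dr=428 cr=461 sum_balances=-33
After txn 5: dr=65 cr=65 sum_balances=-33
After txn 6: dr=36 cr=36 sum_balances=-33

Answer: 4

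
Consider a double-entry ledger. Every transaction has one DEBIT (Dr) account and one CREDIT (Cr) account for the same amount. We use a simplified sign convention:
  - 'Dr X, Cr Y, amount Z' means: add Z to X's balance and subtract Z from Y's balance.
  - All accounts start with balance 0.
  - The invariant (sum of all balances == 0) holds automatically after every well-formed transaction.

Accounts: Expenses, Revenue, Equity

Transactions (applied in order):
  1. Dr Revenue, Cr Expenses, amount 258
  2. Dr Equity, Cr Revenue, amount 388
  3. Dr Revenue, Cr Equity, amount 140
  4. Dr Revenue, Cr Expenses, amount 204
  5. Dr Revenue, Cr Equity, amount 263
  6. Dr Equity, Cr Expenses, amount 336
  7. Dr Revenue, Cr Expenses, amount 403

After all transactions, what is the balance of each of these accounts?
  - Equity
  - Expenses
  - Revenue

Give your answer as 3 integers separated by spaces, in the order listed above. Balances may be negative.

After txn 1 (Dr Revenue, Cr Expenses, amount 258): Expenses=-258 Revenue=258
After txn 2 (Dr Equity, Cr Revenue, amount 388): Equity=388 Expenses=-258 Revenue=-130
After txn 3 (Dr Revenue, Cr Equity, amount 140): Equity=248 Expenses=-258 Revenue=10
After txn 4 (Dr Revenue, Cr Expenses, amount 204): Equity=248 Expenses=-462 Revenue=214
After txn 5 (Dr Revenue, Cr Equity, amount 263): Equity=-15 Expenses=-462 Revenue=477
After txn 6 (Dr Equity, Cr Expenses, amount 336): Equity=321 Expenses=-798 Revenue=477
After txn 7 (Dr Revenue, Cr Expenses, amount 403): Equity=321 Expenses=-1201 Revenue=880

Answer: 321 -1201 880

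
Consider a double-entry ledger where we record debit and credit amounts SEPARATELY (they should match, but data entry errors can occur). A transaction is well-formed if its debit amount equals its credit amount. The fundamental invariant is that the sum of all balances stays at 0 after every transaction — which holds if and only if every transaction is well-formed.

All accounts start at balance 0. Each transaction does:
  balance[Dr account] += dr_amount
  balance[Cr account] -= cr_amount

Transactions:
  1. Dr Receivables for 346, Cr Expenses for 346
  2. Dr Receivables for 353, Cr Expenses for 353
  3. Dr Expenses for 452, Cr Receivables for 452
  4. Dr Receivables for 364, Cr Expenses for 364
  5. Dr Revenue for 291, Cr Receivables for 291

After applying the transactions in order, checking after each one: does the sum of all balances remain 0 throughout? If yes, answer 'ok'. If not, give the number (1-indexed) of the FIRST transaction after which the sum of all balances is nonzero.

After txn 1: dr=346 cr=346 sum_balances=0
After txn 2: dr=353 cr=353 sum_balances=0
After txn 3: dr=452 cr=452 sum_balances=0
After txn 4: dr=364 cr=364 sum_balances=0
After txn 5: dr=291 cr=291 sum_balances=0

Answer: ok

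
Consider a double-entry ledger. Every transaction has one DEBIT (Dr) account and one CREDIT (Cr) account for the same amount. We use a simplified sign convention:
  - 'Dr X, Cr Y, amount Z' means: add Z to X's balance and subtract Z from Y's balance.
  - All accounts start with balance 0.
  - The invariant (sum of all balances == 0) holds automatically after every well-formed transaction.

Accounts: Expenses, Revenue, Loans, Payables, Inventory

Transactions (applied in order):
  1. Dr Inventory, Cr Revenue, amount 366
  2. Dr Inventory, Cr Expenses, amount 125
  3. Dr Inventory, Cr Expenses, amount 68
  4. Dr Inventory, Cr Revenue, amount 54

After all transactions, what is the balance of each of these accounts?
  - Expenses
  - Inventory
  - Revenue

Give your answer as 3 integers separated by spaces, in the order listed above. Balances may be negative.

Answer: -193 613 -420

Derivation:
After txn 1 (Dr Inventory, Cr Revenue, amount 366): Inventory=366 Revenue=-366
After txn 2 (Dr Inventory, Cr Expenses, amount 125): Expenses=-125 Inventory=491 Revenue=-366
After txn 3 (Dr Inventory, Cr Expenses, amount 68): Expenses=-193 Inventory=559 Revenue=-366
After txn 4 (Dr Inventory, Cr Revenue, amount 54): Expenses=-193 Inventory=613 Revenue=-420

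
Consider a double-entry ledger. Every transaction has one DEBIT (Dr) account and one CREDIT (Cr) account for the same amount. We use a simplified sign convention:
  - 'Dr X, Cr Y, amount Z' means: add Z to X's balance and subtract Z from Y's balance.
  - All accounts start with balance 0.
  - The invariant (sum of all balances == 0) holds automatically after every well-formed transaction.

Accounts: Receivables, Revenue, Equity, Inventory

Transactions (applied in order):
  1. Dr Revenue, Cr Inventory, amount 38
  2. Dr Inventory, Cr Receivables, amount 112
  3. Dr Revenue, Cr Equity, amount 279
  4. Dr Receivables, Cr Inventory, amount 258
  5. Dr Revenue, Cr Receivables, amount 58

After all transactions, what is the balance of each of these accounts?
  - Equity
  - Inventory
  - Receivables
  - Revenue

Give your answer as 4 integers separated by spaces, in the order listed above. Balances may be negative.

After txn 1 (Dr Revenue, Cr Inventory, amount 38): Inventory=-38 Revenue=38
After txn 2 (Dr Inventory, Cr Receivables, amount 112): Inventory=74 Receivables=-112 Revenue=38
After txn 3 (Dr Revenue, Cr Equity, amount 279): Equity=-279 Inventory=74 Receivables=-112 Revenue=317
After txn 4 (Dr Receivables, Cr Inventory, amount 258): Equity=-279 Inventory=-184 Receivables=146 Revenue=317
After txn 5 (Dr Revenue, Cr Receivables, amount 58): Equity=-279 Inventory=-184 Receivables=88 Revenue=375

Answer: -279 -184 88 375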